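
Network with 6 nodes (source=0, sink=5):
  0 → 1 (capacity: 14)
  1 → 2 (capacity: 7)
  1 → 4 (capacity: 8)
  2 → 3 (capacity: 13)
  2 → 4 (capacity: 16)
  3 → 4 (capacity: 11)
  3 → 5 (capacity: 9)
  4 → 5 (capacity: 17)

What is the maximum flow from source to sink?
Maximum flow = 14

Max flow: 14

Flow assignment:
  0 → 1: 14/14
  1 → 2: 6/7
  1 → 4: 8/8
  2 → 3: 6/13
  3 → 5: 6/9
  4 → 5: 8/17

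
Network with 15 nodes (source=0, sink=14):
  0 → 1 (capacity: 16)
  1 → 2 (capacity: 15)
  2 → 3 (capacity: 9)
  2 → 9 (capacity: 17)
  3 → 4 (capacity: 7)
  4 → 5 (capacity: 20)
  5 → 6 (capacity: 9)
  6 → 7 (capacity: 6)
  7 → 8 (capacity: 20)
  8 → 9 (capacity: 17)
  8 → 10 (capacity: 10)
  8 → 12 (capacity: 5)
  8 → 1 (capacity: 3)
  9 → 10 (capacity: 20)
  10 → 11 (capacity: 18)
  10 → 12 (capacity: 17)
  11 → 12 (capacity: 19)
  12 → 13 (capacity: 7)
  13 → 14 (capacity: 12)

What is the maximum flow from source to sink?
Maximum flow = 7

Max flow: 7

Flow assignment:
  0 → 1: 7/16
  1 → 2: 7/15
  2 → 9: 7/17
  9 → 10: 7/20
  10 → 12: 7/17
  12 → 13: 7/7
  13 → 14: 7/12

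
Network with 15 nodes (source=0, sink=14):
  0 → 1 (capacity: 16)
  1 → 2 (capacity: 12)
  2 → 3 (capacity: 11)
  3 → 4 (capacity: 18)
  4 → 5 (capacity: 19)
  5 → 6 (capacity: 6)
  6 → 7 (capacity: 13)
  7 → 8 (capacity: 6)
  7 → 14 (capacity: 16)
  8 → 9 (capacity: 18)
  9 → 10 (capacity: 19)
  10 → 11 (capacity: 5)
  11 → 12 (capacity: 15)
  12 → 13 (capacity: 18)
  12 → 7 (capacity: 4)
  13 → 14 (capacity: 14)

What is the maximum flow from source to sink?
Maximum flow = 6

Max flow: 6

Flow assignment:
  0 → 1: 6/16
  1 → 2: 6/12
  2 → 3: 6/11
  3 → 4: 6/18
  4 → 5: 6/19
  5 → 6: 6/6
  6 → 7: 6/13
  7 → 14: 6/16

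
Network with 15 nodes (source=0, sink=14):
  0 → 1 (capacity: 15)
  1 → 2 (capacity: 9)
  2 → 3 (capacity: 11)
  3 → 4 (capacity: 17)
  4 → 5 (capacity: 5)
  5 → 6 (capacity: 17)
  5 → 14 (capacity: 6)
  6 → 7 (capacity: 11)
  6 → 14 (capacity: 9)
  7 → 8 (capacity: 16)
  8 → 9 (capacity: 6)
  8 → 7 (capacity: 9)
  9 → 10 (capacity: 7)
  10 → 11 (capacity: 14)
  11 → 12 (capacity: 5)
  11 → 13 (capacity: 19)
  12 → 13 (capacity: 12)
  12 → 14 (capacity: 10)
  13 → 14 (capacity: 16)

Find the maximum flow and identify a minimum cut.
Max flow = 5, Min cut edges: (4,5)

Maximum flow: 5
Minimum cut: (4,5)
Partition: S = [0, 1, 2, 3, 4], T = [5, 6, 7, 8, 9, 10, 11, 12, 13, 14]

Max-flow min-cut theorem verified: both equal 5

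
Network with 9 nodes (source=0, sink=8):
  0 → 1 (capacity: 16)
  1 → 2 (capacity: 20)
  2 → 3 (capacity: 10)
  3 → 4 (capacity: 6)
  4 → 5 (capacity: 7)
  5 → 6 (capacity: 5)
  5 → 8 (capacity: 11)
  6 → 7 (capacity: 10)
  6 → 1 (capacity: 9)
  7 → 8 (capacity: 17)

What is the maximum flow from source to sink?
Maximum flow = 6

Max flow: 6

Flow assignment:
  0 → 1: 6/16
  1 → 2: 6/20
  2 → 3: 6/10
  3 → 4: 6/6
  4 → 5: 6/7
  5 → 8: 6/11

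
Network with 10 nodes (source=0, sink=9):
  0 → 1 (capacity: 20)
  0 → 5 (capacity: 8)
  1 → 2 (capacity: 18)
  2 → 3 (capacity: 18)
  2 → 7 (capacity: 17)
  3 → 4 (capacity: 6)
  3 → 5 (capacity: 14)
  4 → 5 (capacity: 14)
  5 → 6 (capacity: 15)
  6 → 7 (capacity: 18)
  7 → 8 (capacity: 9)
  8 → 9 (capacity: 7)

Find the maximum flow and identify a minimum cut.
Max flow = 7, Min cut edges: (8,9)

Maximum flow: 7
Minimum cut: (8,9)
Partition: S = [0, 1, 2, 3, 4, 5, 6, 7, 8], T = [9]

Max-flow min-cut theorem verified: both equal 7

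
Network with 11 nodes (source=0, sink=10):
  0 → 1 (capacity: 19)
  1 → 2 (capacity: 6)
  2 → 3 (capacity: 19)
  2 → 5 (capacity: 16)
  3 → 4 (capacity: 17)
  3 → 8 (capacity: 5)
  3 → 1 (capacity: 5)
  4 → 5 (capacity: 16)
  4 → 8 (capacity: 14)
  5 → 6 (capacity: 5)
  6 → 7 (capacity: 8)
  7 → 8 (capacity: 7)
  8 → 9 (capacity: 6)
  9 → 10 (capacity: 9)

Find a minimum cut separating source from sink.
Min cut value = 6, edges: (8,9)

Min cut value: 6
Partition: S = [0, 1, 2, 3, 4, 5, 6, 7, 8], T = [9, 10]
Cut edges: (8,9)

By max-flow min-cut theorem, max flow = min cut = 6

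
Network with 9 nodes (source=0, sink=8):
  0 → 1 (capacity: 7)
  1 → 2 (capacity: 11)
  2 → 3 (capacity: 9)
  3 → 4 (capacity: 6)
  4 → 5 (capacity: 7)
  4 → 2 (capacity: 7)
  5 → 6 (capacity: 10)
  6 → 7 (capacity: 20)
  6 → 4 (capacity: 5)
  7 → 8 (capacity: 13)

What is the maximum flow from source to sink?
Maximum flow = 6

Max flow: 6

Flow assignment:
  0 → 1: 6/7
  1 → 2: 6/11
  2 → 3: 6/9
  3 → 4: 6/6
  4 → 5: 6/7
  5 → 6: 6/10
  6 → 7: 6/20
  7 → 8: 6/13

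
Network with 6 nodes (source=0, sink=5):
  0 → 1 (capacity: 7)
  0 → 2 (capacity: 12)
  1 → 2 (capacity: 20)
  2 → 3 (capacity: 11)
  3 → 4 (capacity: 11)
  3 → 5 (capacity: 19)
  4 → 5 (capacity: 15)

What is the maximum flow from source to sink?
Maximum flow = 11

Max flow: 11

Flow assignment:
  0 → 2: 11/12
  2 → 3: 11/11
  3 → 5: 11/19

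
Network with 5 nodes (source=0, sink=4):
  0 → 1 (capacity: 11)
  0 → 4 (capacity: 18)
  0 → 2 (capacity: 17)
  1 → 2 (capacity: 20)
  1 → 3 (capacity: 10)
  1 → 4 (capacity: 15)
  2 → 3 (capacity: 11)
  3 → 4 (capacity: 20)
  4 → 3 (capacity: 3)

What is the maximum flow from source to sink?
Maximum flow = 40

Max flow: 40

Flow assignment:
  0 → 1: 11/11
  0 → 4: 18/18
  0 → 2: 11/17
  1 → 4: 11/15
  2 → 3: 11/11
  3 → 4: 11/20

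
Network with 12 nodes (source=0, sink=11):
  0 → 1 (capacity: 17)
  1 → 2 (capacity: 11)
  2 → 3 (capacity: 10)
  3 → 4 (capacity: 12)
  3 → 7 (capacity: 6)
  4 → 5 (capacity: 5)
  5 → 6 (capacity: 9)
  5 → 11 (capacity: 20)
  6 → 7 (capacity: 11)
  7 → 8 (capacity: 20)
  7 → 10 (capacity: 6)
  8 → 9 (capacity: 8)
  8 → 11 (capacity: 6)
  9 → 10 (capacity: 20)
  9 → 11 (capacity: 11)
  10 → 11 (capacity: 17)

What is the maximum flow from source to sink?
Maximum flow = 10

Max flow: 10

Flow assignment:
  0 → 1: 10/17
  1 → 2: 10/11
  2 → 3: 10/10
  3 → 4: 5/12
  3 → 7: 5/6
  4 → 5: 5/5
  5 → 11: 5/20
  7 → 8: 5/20
  8 → 11: 5/6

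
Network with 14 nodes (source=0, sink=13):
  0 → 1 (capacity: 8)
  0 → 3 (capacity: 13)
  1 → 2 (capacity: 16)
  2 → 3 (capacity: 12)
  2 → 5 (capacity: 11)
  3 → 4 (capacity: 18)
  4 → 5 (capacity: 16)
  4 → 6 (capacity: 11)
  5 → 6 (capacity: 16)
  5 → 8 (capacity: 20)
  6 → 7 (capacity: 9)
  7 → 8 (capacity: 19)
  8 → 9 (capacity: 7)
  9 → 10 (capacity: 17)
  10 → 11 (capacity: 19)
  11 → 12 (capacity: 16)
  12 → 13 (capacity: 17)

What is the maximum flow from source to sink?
Maximum flow = 7

Max flow: 7

Flow assignment:
  0 → 1: 7/8
  1 → 2: 7/16
  2 → 3: 7/12
  3 → 4: 7/18
  4 → 5: 7/16
  5 → 8: 7/20
  8 → 9: 7/7
  9 → 10: 7/17
  10 → 11: 7/19
  11 → 12: 7/16
  12 → 13: 7/17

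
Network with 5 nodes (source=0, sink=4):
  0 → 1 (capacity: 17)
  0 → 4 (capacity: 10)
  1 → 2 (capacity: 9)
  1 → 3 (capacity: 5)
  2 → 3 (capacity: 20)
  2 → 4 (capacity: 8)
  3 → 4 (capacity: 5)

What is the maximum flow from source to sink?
Maximum flow = 23

Max flow: 23

Flow assignment:
  0 → 1: 13/17
  0 → 4: 10/10
  1 → 2: 8/9
  1 → 3: 5/5
  2 → 4: 8/8
  3 → 4: 5/5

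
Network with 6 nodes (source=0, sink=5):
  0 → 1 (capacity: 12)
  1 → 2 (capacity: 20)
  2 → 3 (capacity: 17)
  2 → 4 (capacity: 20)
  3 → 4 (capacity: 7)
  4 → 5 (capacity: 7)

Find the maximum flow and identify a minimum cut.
Max flow = 7, Min cut edges: (4,5)

Maximum flow: 7
Minimum cut: (4,5)
Partition: S = [0, 1, 2, 3, 4], T = [5]

Max-flow min-cut theorem verified: both equal 7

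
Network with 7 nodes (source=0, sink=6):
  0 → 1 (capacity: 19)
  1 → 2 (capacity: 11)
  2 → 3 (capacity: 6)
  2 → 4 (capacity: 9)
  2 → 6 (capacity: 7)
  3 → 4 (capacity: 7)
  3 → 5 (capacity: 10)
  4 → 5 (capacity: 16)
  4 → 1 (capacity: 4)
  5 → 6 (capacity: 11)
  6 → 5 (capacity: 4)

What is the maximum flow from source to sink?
Maximum flow = 11

Max flow: 11

Flow assignment:
  0 → 1: 11/19
  1 → 2: 11/11
  2 → 3: 4/6
  2 → 6: 7/7
  3 → 5: 4/10
  5 → 6: 4/11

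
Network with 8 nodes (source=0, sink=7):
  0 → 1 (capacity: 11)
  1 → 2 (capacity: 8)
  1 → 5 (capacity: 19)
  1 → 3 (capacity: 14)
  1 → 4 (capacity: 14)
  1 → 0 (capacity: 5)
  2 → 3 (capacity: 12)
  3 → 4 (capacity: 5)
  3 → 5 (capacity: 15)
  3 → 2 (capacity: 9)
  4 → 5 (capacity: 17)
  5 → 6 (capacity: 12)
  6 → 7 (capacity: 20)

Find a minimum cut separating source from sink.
Min cut value = 11, edges: (0,1)

Min cut value: 11
Partition: S = [0], T = [1, 2, 3, 4, 5, 6, 7]
Cut edges: (0,1)

By max-flow min-cut theorem, max flow = min cut = 11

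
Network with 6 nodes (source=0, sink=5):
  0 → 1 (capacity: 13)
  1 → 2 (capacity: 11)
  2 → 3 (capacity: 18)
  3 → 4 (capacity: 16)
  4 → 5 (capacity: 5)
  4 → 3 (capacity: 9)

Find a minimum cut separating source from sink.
Min cut value = 5, edges: (4,5)

Min cut value: 5
Partition: S = [0, 1, 2, 3, 4], T = [5]
Cut edges: (4,5)

By max-flow min-cut theorem, max flow = min cut = 5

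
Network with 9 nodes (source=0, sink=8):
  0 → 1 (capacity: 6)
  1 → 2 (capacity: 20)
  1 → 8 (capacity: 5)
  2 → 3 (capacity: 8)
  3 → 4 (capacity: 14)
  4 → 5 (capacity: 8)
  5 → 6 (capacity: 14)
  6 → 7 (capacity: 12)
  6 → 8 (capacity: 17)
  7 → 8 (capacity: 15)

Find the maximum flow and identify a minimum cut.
Max flow = 6, Min cut edges: (0,1)

Maximum flow: 6
Minimum cut: (0,1)
Partition: S = [0], T = [1, 2, 3, 4, 5, 6, 7, 8]

Max-flow min-cut theorem verified: both equal 6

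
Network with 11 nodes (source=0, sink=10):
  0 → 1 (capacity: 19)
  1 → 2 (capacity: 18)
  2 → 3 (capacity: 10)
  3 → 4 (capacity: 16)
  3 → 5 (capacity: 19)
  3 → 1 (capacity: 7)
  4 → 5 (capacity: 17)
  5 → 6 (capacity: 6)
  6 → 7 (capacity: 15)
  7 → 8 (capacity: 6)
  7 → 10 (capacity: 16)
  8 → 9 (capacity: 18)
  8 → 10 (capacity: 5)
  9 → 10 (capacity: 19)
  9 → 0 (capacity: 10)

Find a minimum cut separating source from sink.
Min cut value = 6, edges: (5,6)

Min cut value: 6
Partition: S = [0, 1, 2, 3, 4, 5], T = [6, 7, 8, 9, 10]
Cut edges: (5,6)

By max-flow min-cut theorem, max flow = min cut = 6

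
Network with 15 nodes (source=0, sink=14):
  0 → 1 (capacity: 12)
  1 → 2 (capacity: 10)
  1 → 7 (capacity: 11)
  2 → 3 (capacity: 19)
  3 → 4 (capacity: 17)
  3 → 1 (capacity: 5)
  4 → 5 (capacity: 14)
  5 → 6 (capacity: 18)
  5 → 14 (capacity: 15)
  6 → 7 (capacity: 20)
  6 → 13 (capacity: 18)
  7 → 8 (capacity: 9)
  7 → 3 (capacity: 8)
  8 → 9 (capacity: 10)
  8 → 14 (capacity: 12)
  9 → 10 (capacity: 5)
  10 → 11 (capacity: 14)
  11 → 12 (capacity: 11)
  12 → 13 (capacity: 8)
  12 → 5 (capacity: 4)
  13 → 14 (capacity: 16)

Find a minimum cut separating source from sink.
Min cut value = 12, edges: (0,1)

Min cut value: 12
Partition: S = [0], T = [1, 2, 3, 4, 5, 6, 7, 8, 9, 10, 11, 12, 13, 14]
Cut edges: (0,1)

By max-flow min-cut theorem, max flow = min cut = 12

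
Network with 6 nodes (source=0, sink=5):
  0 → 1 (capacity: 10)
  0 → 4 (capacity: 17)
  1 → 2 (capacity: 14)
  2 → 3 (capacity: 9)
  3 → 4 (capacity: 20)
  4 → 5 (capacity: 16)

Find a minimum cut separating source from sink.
Min cut value = 16, edges: (4,5)

Min cut value: 16
Partition: S = [0, 1, 2, 3, 4], T = [5]
Cut edges: (4,5)

By max-flow min-cut theorem, max flow = min cut = 16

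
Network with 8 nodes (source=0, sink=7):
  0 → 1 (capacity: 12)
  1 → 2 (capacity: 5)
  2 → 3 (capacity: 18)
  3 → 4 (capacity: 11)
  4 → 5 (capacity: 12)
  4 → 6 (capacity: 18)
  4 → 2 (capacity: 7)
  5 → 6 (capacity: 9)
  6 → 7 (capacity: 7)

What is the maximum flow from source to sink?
Maximum flow = 5

Max flow: 5

Flow assignment:
  0 → 1: 5/12
  1 → 2: 5/5
  2 → 3: 5/18
  3 → 4: 5/11
  4 → 6: 5/18
  6 → 7: 5/7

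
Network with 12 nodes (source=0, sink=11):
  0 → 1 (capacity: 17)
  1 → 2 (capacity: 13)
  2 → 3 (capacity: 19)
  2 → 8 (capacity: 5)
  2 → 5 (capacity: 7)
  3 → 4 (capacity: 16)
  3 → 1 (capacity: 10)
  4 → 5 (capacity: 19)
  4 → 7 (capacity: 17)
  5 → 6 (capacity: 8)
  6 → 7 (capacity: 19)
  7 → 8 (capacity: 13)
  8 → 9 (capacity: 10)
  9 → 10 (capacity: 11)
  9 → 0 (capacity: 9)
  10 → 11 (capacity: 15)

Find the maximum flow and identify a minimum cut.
Max flow = 10, Min cut edges: (8,9)

Maximum flow: 10
Minimum cut: (8,9)
Partition: S = [0, 1, 2, 3, 4, 5, 6, 7, 8], T = [9, 10, 11]

Max-flow min-cut theorem verified: both equal 10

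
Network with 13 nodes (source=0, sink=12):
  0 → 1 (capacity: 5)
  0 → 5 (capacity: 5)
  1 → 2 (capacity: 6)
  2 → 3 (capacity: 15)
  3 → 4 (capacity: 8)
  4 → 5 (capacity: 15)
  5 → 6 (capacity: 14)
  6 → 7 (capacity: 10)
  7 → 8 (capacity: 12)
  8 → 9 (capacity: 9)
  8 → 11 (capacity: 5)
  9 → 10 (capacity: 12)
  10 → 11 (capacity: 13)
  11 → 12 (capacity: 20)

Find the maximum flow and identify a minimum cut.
Max flow = 10, Min cut edges: (6,7)

Maximum flow: 10
Minimum cut: (6,7)
Partition: S = [0, 1, 2, 3, 4, 5, 6], T = [7, 8, 9, 10, 11, 12]

Max-flow min-cut theorem verified: both equal 10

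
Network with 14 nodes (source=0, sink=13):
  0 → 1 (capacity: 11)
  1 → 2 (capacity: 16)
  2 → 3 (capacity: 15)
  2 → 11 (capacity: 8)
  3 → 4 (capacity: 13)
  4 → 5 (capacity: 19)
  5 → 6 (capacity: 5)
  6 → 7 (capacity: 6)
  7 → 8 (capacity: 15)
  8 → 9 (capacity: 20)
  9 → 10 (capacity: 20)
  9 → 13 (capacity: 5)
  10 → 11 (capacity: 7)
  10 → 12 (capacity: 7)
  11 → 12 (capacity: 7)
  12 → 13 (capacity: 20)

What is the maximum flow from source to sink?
Maximum flow = 11

Max flow: 11

Flow assignment:
  0 → 1: 11/11
  1 → 2: 11/16
  2 → 3: 4/15
  2 → 11: 7/8
  3 → 4: 4/13
  4 → 5: 4/19
  5 → 6: 4/5
  6 → 7: 4/6
  7 → 8: 4/15
  8 → 9: 4/20
  9 → 13: 4/5
  11 → 12: 7/7
  12 → 13: 7/20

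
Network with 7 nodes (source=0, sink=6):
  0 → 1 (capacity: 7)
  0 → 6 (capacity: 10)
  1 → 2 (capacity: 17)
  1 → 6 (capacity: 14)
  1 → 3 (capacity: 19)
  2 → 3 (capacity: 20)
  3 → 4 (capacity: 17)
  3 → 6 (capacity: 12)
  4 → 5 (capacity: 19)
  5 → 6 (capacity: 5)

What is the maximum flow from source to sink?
Maximum flow = 17

Max flow: 17

Flow assignment:
  0 → 1: 7/7
  0 → 6: 10/10
  1 → 6: 7/14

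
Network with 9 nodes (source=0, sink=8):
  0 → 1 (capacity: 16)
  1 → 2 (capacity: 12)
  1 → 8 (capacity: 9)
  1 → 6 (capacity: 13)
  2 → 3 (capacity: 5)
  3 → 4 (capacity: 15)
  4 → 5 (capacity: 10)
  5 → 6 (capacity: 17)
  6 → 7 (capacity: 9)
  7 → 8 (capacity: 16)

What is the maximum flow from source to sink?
Maximum flow = 16

Max flow: 16

Flow assignment:
  0 → 1: 16/16
  1 → 8: 9/9
  1 → 6: 7/13
  6 → 7: 7/9
  7 → 8: 7/16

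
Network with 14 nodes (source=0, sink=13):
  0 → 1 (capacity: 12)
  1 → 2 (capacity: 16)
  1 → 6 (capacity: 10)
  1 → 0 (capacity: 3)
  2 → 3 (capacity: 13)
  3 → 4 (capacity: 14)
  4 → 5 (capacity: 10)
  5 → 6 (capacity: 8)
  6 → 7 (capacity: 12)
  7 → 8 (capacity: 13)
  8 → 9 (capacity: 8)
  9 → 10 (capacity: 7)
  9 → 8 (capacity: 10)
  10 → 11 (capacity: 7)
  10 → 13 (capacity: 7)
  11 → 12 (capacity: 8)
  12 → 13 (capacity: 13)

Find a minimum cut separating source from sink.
Min cut value = 7, edges: (9,10)

Min cut value: 7
Partition: S = [0, 1, 2, 3, 4, 5, 6, 7, 8, 9], T = [10, 11, 12, 13]
Cut edges: (9,10)

By max-flow min-cut theorem, max flow = min cut = 7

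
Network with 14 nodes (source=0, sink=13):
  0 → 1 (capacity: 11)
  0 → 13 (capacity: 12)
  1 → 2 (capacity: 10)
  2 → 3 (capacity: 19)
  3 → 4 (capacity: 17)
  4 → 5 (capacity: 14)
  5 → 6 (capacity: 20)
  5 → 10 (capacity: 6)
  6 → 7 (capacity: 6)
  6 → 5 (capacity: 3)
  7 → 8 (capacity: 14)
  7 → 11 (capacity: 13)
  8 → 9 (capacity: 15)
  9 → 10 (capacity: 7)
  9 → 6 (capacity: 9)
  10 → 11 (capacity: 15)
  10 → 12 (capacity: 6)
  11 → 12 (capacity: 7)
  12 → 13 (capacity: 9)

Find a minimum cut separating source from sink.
Min cut value = 21, edges: (0,13), (12,13)

Min cut value: 21
Partition: S = [0, 1, 2, 3, 4, 5, 6, 7, 8, 9, 10, 11, 12], T = [13]
Cut edges: (0,13), (12,13)

By max-flow min-cut theorem, max flow = min cut = 21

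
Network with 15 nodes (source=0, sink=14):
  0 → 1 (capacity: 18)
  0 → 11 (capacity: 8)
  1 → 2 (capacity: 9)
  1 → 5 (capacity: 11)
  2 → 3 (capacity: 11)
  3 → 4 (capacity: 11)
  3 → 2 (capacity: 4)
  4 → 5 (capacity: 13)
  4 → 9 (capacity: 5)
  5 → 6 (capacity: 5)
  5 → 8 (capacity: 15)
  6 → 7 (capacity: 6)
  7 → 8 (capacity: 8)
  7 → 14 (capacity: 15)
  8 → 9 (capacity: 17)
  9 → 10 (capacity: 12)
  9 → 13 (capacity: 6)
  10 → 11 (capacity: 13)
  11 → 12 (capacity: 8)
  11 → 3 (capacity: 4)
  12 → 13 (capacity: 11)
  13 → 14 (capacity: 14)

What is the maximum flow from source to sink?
Maximum flow = 19

Max flow: 19

Flow assignment:
  0 → 1: 18/18
  0 → 11: 1/8
  1 → 2: 7/9
  1 → 5: 11/11
  2 → 3: 7/11
  3 → 4: 7/11
  4 → 5: 2/13
  4 → 9: 5/5
  5 → 6: 5/5
  5 → 8: 8/15
  6 → 7: 5/6
  7 → 14: 5/15
  8 → 9: 8/17
  9 → 10: 7/12
  9 → 13: 6/6
  10 → 11: 7/13
  11 → 12: 8/8
  12 → 13: 8/11
  13 → 14: 14/14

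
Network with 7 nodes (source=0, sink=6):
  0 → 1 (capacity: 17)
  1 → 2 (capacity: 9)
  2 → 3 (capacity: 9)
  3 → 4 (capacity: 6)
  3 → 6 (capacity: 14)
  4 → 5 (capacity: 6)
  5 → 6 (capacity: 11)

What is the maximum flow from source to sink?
Maximum flow = 9

Max flow: 9

Flow assignment:
  0 → 1: 9/17
  1 → 2: 9/9
  2 → 3: 9/9
  3 → 6: 9/14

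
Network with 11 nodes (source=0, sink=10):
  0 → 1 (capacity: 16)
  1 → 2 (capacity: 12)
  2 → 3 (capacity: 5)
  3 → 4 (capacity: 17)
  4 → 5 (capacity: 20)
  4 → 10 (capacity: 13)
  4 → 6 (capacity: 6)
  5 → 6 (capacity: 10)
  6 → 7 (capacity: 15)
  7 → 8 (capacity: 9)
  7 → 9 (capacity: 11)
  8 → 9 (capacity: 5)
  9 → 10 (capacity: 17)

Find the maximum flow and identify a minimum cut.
Max flow = 5, Min cut edges: (2,3)

Maximum flow: 5
Minimum cut: (2,3)
Partition: S = [0, 1, 2], T = [3, 4, 5, 6, 7, 8, 9, 10]

Max-flow min-cut theorem verified: both equal 5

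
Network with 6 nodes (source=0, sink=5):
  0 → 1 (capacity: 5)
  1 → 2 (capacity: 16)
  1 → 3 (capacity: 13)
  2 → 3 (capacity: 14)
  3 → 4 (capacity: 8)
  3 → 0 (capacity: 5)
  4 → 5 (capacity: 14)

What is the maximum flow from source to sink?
Maximum flow = 5

Max flow: 5

Flow assignment:
  0 → 1: 5/5
  1 → 3: 5/13
  3 → 4: 5/8
  4 → 5: 5/14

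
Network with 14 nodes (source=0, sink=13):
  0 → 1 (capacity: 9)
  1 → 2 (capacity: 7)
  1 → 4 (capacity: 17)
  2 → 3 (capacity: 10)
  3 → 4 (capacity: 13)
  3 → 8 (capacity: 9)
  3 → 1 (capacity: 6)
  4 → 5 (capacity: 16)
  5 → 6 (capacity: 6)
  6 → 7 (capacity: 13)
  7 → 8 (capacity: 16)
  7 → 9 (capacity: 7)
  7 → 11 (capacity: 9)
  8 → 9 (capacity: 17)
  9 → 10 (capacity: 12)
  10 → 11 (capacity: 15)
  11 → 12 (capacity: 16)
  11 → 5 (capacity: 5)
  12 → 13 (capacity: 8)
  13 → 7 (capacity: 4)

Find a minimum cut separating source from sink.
Min cut value = 8, edges: (12,13)

Min cut value: 8
Partition: S = [0, 1, 2, 3, 4, 5, 6, 7, 8, 9, 10, 11, 12], T = [13]
Cut edges: (12,13)

By max-flow min-cut theorem, max flow = min cut = 8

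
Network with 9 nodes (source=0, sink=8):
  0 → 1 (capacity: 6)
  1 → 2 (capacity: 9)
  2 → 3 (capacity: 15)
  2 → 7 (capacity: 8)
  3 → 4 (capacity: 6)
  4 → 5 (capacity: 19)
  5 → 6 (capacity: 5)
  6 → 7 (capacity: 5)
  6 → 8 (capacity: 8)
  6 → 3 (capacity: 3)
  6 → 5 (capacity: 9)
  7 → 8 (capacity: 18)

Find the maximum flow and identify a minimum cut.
Max flow = 6, Min cut edges: (0,1)

Maximum flow: 6
Minimum cut: (0,1)
Partition: S = [0], T = [1, 2, 3, 4, 5, 6, 7, 8]

Max-flow min-cut theorem verified: both equal 6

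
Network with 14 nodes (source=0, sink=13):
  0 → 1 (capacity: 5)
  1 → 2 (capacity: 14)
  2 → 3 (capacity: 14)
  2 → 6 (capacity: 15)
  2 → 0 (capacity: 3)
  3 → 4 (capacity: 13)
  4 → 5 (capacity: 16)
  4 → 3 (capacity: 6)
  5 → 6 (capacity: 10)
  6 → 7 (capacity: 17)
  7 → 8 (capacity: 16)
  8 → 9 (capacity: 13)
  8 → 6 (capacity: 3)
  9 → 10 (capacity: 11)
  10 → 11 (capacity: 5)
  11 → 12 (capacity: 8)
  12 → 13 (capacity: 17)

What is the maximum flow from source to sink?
Maximum flow = 5

Max flow: 5

Flow assignment:
  0 → 1: 5/5
  1 → 2: 5/14
  2 → 6: 5/15
  6 → 7: 5/17
  7 → 8: 5/16
  8 → 9: 5/13
  9 → 10: 5/11
  10 → 11: 5/5
  11 → 12: 5/8
  12 → 13: 5/17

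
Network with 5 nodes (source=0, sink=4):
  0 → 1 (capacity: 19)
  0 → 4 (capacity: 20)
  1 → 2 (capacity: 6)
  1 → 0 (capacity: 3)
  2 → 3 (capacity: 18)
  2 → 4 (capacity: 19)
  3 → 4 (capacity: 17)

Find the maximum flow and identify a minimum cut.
Max flow = 26, Min cut edges: (0,4), (1,2)

Maximum flow: 26
Minimum cut: (0,4), (1,2)
Partition: S = [0, 1], T = [2, 3, 4]

Max-flow min-cut theorem verified: both equal 26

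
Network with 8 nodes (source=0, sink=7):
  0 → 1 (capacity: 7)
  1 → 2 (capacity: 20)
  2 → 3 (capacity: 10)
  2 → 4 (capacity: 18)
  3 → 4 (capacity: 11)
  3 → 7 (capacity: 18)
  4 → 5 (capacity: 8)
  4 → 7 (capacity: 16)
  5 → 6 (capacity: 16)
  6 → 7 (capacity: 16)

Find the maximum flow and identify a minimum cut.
Max flow = 7, Min cut edges: (0,1)

Maximum flow: 7
Minimum cut: (0,1)
Partition: S = [0], T = [1, 2, 3, 4, 5, 6, 7]

Max-flow min-cut theorem verified: both equal 7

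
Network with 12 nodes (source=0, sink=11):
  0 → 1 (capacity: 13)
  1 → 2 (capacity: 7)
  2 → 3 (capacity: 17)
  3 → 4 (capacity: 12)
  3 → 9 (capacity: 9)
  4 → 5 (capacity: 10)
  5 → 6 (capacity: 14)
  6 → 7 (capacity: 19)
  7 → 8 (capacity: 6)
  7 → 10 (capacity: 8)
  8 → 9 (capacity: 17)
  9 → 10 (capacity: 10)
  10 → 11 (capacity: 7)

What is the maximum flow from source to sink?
Maximum flow = 7

Max flow: 7

Flow assignment:
  0 → 1: 7/13
  1 → 2: 7/7
  2 → 3: 7/17
  3 → 9: 7/9
  9 → 10: 7/10
  10 → 11: 7/7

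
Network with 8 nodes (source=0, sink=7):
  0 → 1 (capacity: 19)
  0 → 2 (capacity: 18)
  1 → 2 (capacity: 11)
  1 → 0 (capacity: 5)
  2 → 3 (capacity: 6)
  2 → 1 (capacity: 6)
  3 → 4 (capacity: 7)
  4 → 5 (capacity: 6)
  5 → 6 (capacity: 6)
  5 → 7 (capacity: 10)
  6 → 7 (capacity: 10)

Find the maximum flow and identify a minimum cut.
Max flow = 6, Min cut edges: (4,5)

Maximum flow: 6
Minimum cut: (4,5)
Partition: S = [0, 1, 2, 3, 4], T = [5, 6, 7]

Max-flow min-cut theorem verified: both equal 6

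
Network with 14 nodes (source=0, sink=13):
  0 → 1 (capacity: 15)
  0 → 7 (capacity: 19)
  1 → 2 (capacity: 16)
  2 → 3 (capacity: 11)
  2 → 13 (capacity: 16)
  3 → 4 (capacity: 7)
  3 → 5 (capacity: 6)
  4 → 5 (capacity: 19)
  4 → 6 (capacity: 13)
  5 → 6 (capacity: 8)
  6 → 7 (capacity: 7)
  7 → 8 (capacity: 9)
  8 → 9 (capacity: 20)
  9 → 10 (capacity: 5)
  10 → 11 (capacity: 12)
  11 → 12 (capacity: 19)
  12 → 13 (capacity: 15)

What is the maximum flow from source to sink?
Maximum flow = 20

Max flow: 20

Flow assignment:
  0 → 1: 15/15
  0 → 7: 5/19
  1 → 2: 15/16
  2 → 13: 15/16
  7 → 8: 5/9
  8 → 9: 5/20
  9 → 10: 5/5
  10 → 11: 5/12
  11 → 12: 5/19
  12 → 13: 5/15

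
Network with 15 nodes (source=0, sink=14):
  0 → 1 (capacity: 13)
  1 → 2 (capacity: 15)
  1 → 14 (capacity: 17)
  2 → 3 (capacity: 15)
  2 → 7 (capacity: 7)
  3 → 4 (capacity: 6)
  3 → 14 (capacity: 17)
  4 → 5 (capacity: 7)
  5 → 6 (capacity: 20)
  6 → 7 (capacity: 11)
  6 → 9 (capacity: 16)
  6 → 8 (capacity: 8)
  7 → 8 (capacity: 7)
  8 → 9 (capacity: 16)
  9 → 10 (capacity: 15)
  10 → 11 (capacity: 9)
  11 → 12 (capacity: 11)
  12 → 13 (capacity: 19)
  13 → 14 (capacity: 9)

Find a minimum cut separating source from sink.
Min cut value = 13, edges: (0,1)

Min cut value: 13
Partition: S = [0], T = [1, 2, 3, 4, 5, 6, 7, 8, 9, 10, 11, 12, 13, 14]
Cut edges: (0,1)

By max-flow min-cut theorem, max flow = min cut = 13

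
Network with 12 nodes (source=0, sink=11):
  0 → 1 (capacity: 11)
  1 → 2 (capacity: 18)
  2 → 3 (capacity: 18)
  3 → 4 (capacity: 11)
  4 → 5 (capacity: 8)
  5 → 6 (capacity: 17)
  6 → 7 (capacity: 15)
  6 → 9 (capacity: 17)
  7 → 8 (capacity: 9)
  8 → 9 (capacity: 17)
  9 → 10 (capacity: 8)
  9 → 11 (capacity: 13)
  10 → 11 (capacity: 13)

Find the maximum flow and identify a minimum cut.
Max flow = 8, Min cut edges: (4,5)

Maximum flow: 8
Minimum cut: (4,5)
Partition: S = [0, 1, 2, 3, 4], T = [5, 6, 7, 8, 9, 10, 11]

Max-flow min-cut theorem verified: both equal 8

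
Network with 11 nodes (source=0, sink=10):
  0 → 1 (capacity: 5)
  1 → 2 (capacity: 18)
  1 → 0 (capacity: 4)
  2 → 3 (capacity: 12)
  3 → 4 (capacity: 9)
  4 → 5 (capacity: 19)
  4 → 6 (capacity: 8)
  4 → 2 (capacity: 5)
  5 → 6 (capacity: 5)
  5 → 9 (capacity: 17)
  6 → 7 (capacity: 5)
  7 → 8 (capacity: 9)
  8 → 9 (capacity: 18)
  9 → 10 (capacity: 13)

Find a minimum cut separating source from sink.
Min cut value = 5, edges: (0,1)

Min cut value: 5
Partition: S = [0], T = [1, 2, 3, 4, 5, 6, 7, 8, 9, 10]
Cut edges: (0,1)

By max-flow min-cut theorem, max flow = min cut = 5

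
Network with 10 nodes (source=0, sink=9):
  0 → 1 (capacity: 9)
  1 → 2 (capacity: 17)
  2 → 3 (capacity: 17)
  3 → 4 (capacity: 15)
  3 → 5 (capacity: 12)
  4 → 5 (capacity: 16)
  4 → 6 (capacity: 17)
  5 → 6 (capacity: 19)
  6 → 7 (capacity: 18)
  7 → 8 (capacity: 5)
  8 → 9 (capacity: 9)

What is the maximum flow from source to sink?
Maximum flow = 5

Max flow: 5

Flow assignment:
  0 → 1: 5/9
  1 → 2: 5/17
  2 → 3: 5/17
  3 → 4: 5/15
  4 → 6: 5/17
  6 → 7: 5/18
  7 → 8: 5/5
  8 → 9: 5/9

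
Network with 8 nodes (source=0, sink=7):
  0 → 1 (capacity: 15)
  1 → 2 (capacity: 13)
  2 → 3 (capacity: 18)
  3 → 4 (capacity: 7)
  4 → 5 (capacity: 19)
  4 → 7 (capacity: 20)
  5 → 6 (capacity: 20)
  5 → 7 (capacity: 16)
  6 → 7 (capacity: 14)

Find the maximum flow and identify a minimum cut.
Max flow = 7, Min cut edges: (3,4)

Maximum flow: 7
Minimum cut: (3,4)
Partition: S = [0, 1, 2, 3], T = [4, 5, 6, 7]

Max-flow min-cut theorem verified: both equal 7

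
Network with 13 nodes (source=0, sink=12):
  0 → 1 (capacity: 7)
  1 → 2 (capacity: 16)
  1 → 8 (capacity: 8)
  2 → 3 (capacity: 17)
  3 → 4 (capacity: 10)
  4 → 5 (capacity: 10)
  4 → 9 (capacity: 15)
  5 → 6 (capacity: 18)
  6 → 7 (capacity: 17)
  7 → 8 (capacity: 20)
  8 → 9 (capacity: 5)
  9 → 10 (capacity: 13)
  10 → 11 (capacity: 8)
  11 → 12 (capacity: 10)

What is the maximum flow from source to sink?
Maximum flow = 7

Max flow: 7

Flow assignment:
  0 → 1: 7/7
  1 → 2: 2/16
  1 → 8: 5/8
  2 → 3: 2/17
  3 → 4: 2/10
  4 → 9: 2/15
  8 → 9: 5/5
  9 → 10: 7/13
  10 → 11: 7/8
  11 → 12: 7/10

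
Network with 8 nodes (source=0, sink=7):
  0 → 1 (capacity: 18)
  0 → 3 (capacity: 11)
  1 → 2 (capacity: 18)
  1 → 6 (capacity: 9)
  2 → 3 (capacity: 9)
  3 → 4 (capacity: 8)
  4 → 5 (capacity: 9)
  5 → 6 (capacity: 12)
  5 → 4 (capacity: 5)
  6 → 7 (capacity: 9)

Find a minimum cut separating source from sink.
Min cut value = 9, edges: (6,7)

Min cut value: 9
Partition: S = [0, 1, 2, 3, 4, 5, 6], T = [7]
Cut edges: (6,7)

By max-flow min-cut theorem, max flow = min cut = 9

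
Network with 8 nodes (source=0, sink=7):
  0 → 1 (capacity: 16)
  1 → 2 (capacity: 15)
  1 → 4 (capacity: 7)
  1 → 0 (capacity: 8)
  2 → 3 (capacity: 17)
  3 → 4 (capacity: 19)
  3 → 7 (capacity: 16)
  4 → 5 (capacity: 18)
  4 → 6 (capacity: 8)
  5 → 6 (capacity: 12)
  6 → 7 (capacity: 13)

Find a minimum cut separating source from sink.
Min cut value = 16, edges: (0,1)

Min cut value: 16
Partition: S = [0], T = [1, 2, 3, 4, 5, 6, 7]
Cut edges: (0,1)

By max-flow min-cut theorem, max flow = min cut = 16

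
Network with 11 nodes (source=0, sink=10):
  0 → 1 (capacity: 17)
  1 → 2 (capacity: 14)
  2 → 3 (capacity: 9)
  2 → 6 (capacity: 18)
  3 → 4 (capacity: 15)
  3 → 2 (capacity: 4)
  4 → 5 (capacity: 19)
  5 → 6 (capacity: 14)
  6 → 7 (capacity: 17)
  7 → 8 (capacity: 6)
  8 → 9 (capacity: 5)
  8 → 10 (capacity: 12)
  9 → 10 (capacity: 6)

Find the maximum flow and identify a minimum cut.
Max flow = 6, Min cut edges: (7,8)

Maximum flow: 6
Minimum cut: (7,8)
Partition: S = [0, 1, 2, 3, 4, 5, 6, 7], T = [8, 9, 10]

Max-flow min-cut theorem verified: both equal 6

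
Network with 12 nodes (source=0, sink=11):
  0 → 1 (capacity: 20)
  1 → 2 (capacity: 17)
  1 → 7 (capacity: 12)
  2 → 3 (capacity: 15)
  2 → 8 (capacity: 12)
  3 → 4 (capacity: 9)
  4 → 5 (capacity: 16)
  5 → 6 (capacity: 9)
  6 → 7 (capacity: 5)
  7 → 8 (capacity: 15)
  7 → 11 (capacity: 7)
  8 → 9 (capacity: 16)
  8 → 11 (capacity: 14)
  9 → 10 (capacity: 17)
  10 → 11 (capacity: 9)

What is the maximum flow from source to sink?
Maximum flow = 20

Max flow: 20

Flow assignment:
  0 → 1: 20/20
  1 → 2: 8/17
  1 → 7: 12/12
  2 → 8: 8/12
  7 → 8: 5/15
  7 → 11: 7/7
  8 → 11: 13/14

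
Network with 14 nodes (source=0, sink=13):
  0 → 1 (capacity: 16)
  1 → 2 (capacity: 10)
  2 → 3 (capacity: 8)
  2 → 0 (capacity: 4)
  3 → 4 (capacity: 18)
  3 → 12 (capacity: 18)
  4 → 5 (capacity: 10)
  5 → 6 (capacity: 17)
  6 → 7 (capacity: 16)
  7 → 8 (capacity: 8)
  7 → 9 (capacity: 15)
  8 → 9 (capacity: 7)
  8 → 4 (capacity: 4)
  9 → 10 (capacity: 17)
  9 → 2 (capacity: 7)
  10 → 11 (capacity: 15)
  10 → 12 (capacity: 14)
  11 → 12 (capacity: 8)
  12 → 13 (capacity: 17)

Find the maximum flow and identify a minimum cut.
Max flow = 8, Min cut edges: (2,3)

Maximum flow: 8
Minimum cut: (2,3)
Partition: S = [0, 1, 2], T = [3, 4, 5, 6, 7, 8, 9, 10, 11, 12, 13]

Max-flow min-cut theorem verified: both equal 8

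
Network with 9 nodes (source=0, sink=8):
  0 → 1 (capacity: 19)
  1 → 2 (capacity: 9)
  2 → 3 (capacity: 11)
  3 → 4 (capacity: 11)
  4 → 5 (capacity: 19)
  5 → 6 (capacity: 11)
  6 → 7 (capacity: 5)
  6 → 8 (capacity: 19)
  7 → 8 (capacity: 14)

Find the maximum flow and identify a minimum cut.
Max flow = 9, Min cut edges: (1,2)

Maximum flow: 9
Minimum cut: (1,2)
Partition: S = [0, 1], T = [2, 3, 4, 5, 6, 7, 8]

Max-flow min-cut theorem verified: both equal 9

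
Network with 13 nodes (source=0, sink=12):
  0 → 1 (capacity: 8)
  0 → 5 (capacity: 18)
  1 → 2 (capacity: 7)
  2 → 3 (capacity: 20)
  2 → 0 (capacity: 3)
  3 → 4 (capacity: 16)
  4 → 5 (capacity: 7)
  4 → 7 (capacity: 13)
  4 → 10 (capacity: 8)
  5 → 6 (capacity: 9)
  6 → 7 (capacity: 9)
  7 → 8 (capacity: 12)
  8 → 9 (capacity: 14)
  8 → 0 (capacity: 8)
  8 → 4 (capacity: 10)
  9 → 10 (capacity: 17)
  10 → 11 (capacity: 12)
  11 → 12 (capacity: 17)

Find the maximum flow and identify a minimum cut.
Max flow = 12, Min cut edges: (10,11)

Maximum flow: 12
Minimum cut: (10,11)
Partition: S = [0, 1, 2, 3, 4, 5, 6, 7, 8, 9, 10], T = [11, 12]

Max-flow min-cut theorem verified: both equal 12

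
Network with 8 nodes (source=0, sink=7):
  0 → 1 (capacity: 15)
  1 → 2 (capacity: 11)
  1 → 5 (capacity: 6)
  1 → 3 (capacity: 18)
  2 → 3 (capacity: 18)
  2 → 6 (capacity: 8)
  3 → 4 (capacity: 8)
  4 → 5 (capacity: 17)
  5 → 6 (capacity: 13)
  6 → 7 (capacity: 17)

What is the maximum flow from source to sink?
Maximum flow = 15

Max flow: 15

Flow assignment:
  0 → 1: 15/15
  1 → 2: 9/11
  1 → 5: 6/6
  2 → 3: 1/18
  2 → 6: 8/8
  3 → 4: 1/8
  4 → 5: 1/17
  5 → 6: 7/13
  6 → 7: 15/17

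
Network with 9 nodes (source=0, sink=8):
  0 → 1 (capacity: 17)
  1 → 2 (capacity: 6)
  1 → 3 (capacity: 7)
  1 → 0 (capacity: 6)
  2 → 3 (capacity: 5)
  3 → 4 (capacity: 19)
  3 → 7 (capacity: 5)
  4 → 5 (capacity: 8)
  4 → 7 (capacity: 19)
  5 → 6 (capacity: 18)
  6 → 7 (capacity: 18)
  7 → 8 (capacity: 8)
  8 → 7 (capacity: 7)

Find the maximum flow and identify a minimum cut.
Max flow = 8, Min cut edges: (7,8)

Maximum flow: 8
Minimum cut: (7,8)
Partition: S = [0, 1, 2, 3, 4, 5, 6, 7], T = [8]

Max-flow min-cut theorem verified: both equal 8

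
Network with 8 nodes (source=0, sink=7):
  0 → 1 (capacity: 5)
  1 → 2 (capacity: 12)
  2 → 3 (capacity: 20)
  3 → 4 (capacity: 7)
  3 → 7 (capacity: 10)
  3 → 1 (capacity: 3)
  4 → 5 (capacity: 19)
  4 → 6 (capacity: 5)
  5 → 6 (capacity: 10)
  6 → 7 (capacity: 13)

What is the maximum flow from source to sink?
Maximum flow = 5

Max flow: 5

Flow assignment:
  0 → 1: 5/5
  1 → 2: 5/12
  2 → 3: 5/20
  3 → 7: 5/10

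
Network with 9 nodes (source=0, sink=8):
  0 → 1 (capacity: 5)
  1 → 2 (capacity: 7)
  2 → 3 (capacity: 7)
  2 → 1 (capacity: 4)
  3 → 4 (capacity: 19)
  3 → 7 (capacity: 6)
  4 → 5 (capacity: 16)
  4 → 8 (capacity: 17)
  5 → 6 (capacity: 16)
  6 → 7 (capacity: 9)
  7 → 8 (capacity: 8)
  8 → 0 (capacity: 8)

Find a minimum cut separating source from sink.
Min cut value = 5, edges: (0,1)

Min cut value: 5
Partition: S = [0], T = [1, 2, 3, 4, 5, 6, 7, 8]
Cut edges: (0,1)

By max-flow min-cut theorem, max flow = min cut = 5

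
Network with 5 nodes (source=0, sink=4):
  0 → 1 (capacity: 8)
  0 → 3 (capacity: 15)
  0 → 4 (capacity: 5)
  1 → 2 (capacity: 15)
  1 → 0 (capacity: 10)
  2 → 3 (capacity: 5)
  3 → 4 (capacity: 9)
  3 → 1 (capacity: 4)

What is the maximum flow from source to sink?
Maximum flow = 14

Max flow: 14

Flow assignment:
  0 → 1: 5/8
  0 → 3: 4/15
  0 → 4: 5/5
  1 → 2: 5/15
  2 → 3: 5/5
  3 → 4: 9/9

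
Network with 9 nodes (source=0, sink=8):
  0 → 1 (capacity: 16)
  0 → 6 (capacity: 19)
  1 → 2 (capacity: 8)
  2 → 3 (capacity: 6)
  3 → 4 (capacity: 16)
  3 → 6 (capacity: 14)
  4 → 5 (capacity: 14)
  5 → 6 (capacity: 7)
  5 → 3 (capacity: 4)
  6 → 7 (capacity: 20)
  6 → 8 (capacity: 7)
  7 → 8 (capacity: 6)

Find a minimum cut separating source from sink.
Min cut value = 13, edges: (6,8), (7,8)

Min cut value: 13
Partition: S = [0, 1, 2, 3, 4, 5, 6, 7], T = [8]
Cut edges: (6,8), (7,8)

By max-flow min-cut theorem, max flow = min cut = 13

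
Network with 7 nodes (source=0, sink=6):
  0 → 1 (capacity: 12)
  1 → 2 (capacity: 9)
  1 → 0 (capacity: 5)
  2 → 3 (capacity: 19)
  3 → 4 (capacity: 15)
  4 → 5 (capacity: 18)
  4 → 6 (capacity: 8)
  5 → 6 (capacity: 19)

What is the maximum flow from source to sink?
Maximum flow = 9

Max flow: 9

Flow assignment:
  0 → 1: 9/12
  1 → 2: 9/9
  2 → 3: 9/19
  3 → 4: 9/15
  4 → 5: 1/18
  4 → 6: 8/8
  5 → 6: 1/19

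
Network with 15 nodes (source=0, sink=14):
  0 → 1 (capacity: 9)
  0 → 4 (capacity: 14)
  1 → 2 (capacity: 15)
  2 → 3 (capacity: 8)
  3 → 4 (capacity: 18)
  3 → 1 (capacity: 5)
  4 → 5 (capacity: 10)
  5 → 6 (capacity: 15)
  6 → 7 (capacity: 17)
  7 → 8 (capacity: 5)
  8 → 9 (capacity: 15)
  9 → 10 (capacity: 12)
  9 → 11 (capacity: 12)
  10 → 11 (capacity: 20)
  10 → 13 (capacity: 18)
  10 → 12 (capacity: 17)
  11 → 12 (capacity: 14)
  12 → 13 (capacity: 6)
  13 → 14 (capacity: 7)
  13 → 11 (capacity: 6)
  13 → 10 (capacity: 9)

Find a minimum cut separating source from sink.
Min cut value = 5, edges: (7,8)

Min cut value: 5
Partition: S = [0, 1, 2, 3, 4, 5, 6, 7], T = [8, 9, 10, 11, 12, 13, 14]
Cut edges: (7,8)

By max-flow min-cut theorem, max flow = min cut = 5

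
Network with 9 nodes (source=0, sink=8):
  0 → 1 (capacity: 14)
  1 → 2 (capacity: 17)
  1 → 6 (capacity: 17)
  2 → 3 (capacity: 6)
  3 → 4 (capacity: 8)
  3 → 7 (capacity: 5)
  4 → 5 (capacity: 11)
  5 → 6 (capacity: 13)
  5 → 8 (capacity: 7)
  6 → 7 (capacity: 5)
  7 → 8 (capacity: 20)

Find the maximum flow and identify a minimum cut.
Max flow = 11, Min cut edges: (2,3), (6,7)

Maximum flow: 11
Minimum cut: (2,3), (6,7)
Partition: S = [0, 1, 2, 6], T = [3, 4, 5, 7, 8]

Max-flow min-cut theorem verified: both equal 11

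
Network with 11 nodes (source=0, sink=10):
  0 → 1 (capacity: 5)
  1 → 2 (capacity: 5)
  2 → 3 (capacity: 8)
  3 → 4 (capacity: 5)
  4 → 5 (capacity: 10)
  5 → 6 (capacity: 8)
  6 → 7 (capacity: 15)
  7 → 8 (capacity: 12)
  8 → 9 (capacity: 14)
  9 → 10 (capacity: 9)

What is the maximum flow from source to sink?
Maximum flow = 5

Max flow: 5

Flow assignment:
  0 → 1: 5/5
  1 → 2: 5/5
  2 → 3: 5/8
  3 → 4: 5/5
  4 → 5: 5/10
  5 → 6: 5/8
  6 → 7: 5/15
  7 → 8: 5/12
  8 → 9: 5/14
  9 → 10: 5/9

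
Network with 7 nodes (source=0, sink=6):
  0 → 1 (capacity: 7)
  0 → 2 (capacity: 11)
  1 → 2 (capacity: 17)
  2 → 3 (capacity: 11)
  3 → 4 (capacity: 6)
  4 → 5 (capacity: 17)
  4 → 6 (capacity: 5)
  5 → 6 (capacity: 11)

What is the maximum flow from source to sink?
Maximum flow = 6

Max flow: 6

Flow assignment:
  0 → 2: 6/11
  2 → 3: 6/11
  3 → 4: 6/6
  4 → 5: 1/17
  4 → 6: 5/5
  5 → 6: 1/11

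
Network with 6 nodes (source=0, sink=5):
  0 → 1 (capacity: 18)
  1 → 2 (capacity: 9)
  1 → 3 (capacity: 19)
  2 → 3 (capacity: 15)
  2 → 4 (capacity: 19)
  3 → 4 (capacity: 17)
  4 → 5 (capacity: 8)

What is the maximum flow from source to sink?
Maximum flow = 8

Max flow: 8

Flow assignment:
  0 → 1: 8/18
  1 → 3: 8/19
  3 → 4: 8/17
  4 → 5: 8/8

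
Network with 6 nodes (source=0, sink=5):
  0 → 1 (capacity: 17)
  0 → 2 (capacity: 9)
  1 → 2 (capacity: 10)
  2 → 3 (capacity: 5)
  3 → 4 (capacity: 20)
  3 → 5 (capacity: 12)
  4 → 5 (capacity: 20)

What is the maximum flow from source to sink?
Maximum flow = 5

Max flow: 5

Flow assignment:
  0 → 1: 5/17
  1 → 2: 5/10
  2 → 3: 5/5
  3 → 5: 5/12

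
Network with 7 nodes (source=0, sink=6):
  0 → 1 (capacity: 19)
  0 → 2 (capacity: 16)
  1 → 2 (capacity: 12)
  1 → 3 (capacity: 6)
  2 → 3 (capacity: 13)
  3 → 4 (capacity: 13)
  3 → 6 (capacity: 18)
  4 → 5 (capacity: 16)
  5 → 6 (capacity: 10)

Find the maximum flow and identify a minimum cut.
Max flow = 19, Min cut edges: (1,3), (2,3)

Maximum flow: 19
Minimum cut: (1,3), (2,3)
Partition: S = [0, 1, 2], T = [3, 4, 5, 6]

Max-flow min-cut theorem verified: both equal 19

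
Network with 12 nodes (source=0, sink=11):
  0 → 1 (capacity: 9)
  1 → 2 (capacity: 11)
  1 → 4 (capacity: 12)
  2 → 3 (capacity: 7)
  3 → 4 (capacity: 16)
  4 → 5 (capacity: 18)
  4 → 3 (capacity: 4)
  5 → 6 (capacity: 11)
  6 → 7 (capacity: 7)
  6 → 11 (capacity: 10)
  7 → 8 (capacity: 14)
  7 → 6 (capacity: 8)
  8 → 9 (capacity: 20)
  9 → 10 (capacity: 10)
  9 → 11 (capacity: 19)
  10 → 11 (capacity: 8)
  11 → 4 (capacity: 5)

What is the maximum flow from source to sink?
Maximum flow = 9

Max flow: 9

Flow assignment:
  0 → 1: 9/9
  1 → 4: 9/12
  4 → 5: 9/18
  5 → 6: 9/11
  6 → 11: 9/10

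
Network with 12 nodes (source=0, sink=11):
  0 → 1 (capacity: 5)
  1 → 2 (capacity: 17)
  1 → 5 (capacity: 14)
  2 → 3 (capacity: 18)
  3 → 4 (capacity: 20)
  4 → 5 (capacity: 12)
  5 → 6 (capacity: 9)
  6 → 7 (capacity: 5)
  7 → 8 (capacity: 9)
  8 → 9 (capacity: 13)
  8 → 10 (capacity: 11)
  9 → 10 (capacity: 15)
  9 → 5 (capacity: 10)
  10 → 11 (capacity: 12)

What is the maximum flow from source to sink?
Maximum flow = 5

Max flow: 5

Flow assignment:
  0 → 1: 5/5
  1 → 5: 5/14
  5 → 6: 5/9
  6 → 7: 5/5
  7 → 8: 5/9
  8 → 10: 5/11
  10 → 11: 5/12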